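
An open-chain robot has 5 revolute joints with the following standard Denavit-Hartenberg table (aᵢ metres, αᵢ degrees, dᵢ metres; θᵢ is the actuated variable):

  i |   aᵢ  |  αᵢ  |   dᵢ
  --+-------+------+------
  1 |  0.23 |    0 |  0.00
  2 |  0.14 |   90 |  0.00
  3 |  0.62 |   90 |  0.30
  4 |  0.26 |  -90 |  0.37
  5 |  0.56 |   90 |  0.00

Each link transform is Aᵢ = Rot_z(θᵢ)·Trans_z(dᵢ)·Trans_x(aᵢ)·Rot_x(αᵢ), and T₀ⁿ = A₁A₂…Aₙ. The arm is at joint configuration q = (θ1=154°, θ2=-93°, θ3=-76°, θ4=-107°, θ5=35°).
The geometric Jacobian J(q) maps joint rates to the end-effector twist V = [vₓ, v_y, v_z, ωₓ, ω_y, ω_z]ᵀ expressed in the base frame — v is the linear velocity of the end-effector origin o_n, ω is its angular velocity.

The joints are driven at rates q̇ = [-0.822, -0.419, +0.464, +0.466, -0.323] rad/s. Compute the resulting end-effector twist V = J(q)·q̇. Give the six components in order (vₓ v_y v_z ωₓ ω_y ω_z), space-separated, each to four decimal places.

0.4081 0.6723 -0.2932 0.2330 -0.7316 -1.0540

o_n = [-0.4525, 0.4564, -0.4095]
J₁: ẑ×o_n = [-0.4564, -0.4525, 0.0000], ω = ẑ
J2: z=[0.0000, 0.0000, 1.0000] o=[-0.2067, 0.1008, 0.0000] → [-0.3555, -0.2458, 0.0000, 0.0000, 0.0000, 1.0000]
J3: z=[0.8746, -0.4848, 0.0000] o=[-0.1388, 0.2233, 0.0000] → [0.1985, 0.3582, 0.0518, 0.8746, -0.4848, 0.0000]
J4: z=[-0.4704, -0.8486, -0.2419] o=[0.1963, 0.2090, -0.6016] → [-0.1032, 0.2473, -0.6669, -0.4704, -0.8486, -0.2419]
J5: z=[-0.1436, 0.3441, -0.9279] o=[-0.2042, -0.0005, -0.6173] → [0.4955, 0.2602, 0.0199, -0.1436, 0.3441, -0.9279]
V = J·q̇ = [0.4081, 0.6723, -0.2932, 0.2330, -0.7316, -1.0540]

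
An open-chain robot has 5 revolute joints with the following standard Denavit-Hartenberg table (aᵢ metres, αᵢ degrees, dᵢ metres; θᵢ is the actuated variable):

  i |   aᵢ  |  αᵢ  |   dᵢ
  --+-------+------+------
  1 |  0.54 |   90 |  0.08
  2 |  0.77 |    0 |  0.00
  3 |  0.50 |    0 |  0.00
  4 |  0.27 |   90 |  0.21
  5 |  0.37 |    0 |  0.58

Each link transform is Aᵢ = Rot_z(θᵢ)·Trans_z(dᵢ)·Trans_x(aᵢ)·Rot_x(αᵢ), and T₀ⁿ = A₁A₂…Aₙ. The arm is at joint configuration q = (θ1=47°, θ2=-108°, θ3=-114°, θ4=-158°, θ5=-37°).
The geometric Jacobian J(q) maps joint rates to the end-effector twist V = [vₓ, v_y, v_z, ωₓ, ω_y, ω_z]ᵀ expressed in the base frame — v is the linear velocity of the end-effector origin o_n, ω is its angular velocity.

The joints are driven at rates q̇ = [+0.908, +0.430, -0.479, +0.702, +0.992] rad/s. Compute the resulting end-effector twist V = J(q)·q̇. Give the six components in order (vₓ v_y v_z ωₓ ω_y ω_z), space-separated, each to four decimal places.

o_n = [0.1704, 0.2014, -1.0562]
J₁: ẑ×o_n = [-0.2014, 0.1704, 0.0000], ω = ẑ
J2: z=[0.7314, -0.6820, 0.0000] o=[0.3683, 0.3949, 0.0800] → [0.7749, 0.8309, -0.2765, 0.7314, -0.6820, 0.0000]
J3: z=[0.7314, -0.6820, 0.0000] o=[0.2060, 0.2209, -0.6523] → [0.2754, 0.2954, -0.0386, 0.7314, -0.6820, 0.0000]
J4: z=[0.7314, -0.6820, 0.0000] o=[-0.0474, -0.0508, -0.3177] → [0.5036, 0.5401, 0.3330, 0.7314, -0.6820, 0.0000]
J5: z=[-0.2333, -0.2501, -0.9397] o=[0.2792, -0.0085, -0.4101] → [0.3588, -0.0485, -0.0762, -0.2333, -0.2501, -0.9397]
V = J·q̇ = [0.7279, 0.7016, 0.0578, 0.2462, -0.6935, -0.0242]

0.7279 0.7016 0.0578 0.2462 -0.6935 -0.0242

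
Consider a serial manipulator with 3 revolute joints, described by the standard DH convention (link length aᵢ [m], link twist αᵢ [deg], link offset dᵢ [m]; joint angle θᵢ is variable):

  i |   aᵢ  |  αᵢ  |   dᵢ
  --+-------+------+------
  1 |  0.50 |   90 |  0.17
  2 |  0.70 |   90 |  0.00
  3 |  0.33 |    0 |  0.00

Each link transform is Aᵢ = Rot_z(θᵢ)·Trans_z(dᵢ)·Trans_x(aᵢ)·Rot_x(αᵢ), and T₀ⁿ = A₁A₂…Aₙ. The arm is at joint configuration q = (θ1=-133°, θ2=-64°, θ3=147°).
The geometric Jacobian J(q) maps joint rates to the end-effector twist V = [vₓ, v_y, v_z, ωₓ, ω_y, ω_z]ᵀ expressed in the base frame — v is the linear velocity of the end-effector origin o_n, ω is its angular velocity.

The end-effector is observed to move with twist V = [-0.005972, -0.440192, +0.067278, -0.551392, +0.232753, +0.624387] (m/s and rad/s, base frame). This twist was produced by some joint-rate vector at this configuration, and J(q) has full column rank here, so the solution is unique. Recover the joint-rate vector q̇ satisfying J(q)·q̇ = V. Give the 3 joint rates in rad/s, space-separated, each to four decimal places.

0.5240 0.5620 -0.2290

o_n = [-0.5990, -0.3788, -0.2104]
J₁: ẑ×o_n = [0.3788, -0.5990, 0.0000], ω = ẑ
J2: z=[-0.7314, 0.6820, 0.0000] o=[-0.3410, -0.3657, 0.1700] → [-0.2594, -0.2782, 0.1855, -0.7314, 0.6820, 0.0000]
J3: z=[0.6130, 0.6573, -0.4384] o=[-0.5503, -0.5901, -0.4592] → [0.2561, -0.1311, 0.1615, 0.6130, 0.6573, -0.4384]
q̇ = J⁺·V = [0.5240, 0.5620, -0.2290]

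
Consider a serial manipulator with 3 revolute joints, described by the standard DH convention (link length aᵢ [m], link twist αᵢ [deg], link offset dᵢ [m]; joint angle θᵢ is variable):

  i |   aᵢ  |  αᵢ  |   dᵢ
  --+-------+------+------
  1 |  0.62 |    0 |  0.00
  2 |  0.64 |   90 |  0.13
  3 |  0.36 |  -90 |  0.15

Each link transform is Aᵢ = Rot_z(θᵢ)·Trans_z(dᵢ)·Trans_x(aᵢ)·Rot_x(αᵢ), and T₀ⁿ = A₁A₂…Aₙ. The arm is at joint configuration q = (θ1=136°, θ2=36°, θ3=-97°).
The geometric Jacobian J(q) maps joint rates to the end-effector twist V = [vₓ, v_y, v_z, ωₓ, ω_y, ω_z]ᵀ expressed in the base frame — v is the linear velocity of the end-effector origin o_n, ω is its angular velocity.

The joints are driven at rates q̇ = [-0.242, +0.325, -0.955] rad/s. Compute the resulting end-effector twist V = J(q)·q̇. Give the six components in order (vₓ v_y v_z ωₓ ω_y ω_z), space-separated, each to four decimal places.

o_n = [-1.0154, 0.6622, -0.2273]
J₁: ẑ×o_n = [-0.6622, -1.0154, 0.0000], ω = ẑ
J2: z=[0.0000, 0.0000, 1.0000] o=[-0.4460, 0.4307, 0.0000] → [-0.2315, -0.5694, 0.0000, 0.0000, 0.0000, 1.0000]
J3: z=[0.1392, 0.9903, 0.0000] o=[-1.0798, 0.5198, 0.1300] → [-0.3538, 0.0497, -0.0439, 0.1392, 0.9903, 0.0000]
V = J·q̇ = [0.4229, 0.0132, 0.0419, -0.1329, -0.9457, 0.0830]

0.4229 0.0132 0.0419 -0.1329 -0.9457 0.0830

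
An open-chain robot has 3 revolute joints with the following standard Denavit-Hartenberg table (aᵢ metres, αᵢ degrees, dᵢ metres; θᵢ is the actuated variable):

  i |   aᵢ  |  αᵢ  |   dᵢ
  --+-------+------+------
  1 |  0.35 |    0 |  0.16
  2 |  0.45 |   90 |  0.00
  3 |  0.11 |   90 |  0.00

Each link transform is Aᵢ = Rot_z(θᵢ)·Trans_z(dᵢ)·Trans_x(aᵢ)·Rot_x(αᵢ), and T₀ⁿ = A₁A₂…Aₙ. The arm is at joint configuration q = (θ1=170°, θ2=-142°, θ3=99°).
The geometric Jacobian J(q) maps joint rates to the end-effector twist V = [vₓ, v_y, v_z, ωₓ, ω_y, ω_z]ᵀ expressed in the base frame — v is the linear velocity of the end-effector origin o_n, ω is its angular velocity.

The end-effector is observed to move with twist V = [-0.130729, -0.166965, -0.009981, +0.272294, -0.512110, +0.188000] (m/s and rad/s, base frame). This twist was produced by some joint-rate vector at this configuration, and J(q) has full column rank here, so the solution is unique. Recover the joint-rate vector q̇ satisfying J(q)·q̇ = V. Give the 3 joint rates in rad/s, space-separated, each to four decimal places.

0.6070 -0.4190 0.5800

o_n = [0.0375, 0.2640, 0.2686]
J₁: ẑ×o_n = [-0.2640, 0.0375, 0.0000], ω = ẑ
J2: z=[0.0000, 0.0000, 1.0000] o=[-0.3447, 0.0608, 0.1600] → [-0.2032, 0.3821, 0.0000, 0.0000, 0.0000, 1.0000]
J3: z=[0.4695, -0.8829, 0.0000] o=[0.0526, 0.2720, 0.1600] → [-0.0959, -0.0510, -0.0172, 0.4695, -0.8829, 0.0000]
q̇ = J⁺·V = [0.6070, -0.4190, 0.5800]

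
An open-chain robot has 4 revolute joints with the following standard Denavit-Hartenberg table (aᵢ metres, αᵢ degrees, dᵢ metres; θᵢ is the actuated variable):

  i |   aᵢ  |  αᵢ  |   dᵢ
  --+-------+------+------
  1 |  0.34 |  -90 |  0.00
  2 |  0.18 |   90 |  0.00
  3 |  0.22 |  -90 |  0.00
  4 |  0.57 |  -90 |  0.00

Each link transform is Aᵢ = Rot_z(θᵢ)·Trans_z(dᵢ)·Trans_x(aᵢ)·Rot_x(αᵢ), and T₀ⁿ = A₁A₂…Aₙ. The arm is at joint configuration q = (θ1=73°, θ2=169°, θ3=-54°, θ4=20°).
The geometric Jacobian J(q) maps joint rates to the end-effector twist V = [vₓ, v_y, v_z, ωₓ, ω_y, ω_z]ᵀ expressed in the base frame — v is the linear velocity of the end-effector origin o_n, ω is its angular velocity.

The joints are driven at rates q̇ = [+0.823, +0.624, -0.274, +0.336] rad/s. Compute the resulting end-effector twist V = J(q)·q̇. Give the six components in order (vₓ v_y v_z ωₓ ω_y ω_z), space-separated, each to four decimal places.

0.5189 0.5901 0.6215 -0.8789 -0.0650 1.0401

o_n = [0.4940, -0.4751, 0.0723]
J₁: ẑ×o_n = [0.4751, 0.4940, -0.0000], ω = ẑ
J2: z=[-0.9563, 0.2924, 0.0000] o=[0.0994, 0.3251, 0.0000] → [0.0211, 0.0691, 0.6499, -0.9563, 0.2924, 0.0000]
J3: z=[0.0558, 0.1825, -0.9816] o=[0.0477, 0.1562, -0.0343] → [-0.6002, -0.4440, -0.1166, 0.0558, 0.1825, -0.9816]
J4: z=[-0.7943, -0.5876, -0.1544] o=[0.1808, -0.0173, -0.0590] → [-0.1478, 0.0559, 0.5476, -0.7943, -0.5876, -0.1544]
V = J·q̇ = [0.5189, 0.5901, 0.6215, -0.8789, -0.0650, 1.0401]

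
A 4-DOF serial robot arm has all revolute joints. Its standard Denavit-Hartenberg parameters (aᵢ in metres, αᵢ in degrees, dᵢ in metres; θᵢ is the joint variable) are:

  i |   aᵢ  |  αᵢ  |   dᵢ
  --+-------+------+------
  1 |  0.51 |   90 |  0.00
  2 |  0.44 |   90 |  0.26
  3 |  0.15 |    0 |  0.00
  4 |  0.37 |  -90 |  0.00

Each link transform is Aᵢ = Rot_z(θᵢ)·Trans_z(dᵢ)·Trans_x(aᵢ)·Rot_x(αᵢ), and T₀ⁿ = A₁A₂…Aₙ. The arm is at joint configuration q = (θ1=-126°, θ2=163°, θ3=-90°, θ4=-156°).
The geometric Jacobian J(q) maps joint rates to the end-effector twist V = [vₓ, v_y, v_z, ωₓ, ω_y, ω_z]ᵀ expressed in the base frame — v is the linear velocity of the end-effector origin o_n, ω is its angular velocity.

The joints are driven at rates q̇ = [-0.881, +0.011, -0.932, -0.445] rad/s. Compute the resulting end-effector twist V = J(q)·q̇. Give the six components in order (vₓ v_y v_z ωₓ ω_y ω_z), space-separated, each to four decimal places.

0.0818 0.8145 0.0922 0.2277 0.3322 -2.1978

o_n = [-0.4995, 0.0747, 0.0846]
J₁: ẑ×o_n = [-0.0747, -0.4995, 0.0000], ω = ẑ
J2: z=[-0.8090, 0.5878, 0.0000] o=[-0.2998, -0.4126, 0.0000] → [0.0498, 0.0685, -0.2769, -0.8090, 0.5878, 0.0000]
J3: z=[-0.1719, -0.2365, 0.9563] o=[-0.2628, 0.0806, 0.1286] → [0.0161, -0.2339, -0.0550, -0.1719, -0.2365, 0.9563]
J4: z=[-0.1719, -0.2365, 0.9563] o=[-0.1414, -0.0075, 0.1286] → [-0.0682, -0.3500, -0.0988, -0.1719, -0.2365, 0.9563]
V = J·q̇ = [0.0818, 0.8145, 0.0922, 0.2277, 0.3322, -2.1978]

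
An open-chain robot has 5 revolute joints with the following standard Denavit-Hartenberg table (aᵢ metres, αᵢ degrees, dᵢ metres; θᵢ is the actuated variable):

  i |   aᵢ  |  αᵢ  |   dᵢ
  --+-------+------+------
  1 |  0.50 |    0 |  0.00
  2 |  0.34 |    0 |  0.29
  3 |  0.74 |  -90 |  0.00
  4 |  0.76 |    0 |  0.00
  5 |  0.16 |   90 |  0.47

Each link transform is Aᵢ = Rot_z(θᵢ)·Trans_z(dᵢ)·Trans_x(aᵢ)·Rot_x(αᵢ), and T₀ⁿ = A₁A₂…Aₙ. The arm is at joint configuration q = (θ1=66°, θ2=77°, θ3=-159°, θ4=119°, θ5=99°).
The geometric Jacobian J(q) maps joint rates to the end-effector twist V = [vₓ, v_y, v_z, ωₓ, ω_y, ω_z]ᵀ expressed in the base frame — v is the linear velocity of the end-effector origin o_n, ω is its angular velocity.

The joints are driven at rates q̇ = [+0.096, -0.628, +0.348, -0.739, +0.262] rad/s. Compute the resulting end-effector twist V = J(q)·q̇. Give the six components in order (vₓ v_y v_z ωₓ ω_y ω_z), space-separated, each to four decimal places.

o_n = [0.2973, 1.0455, -0.2762]
J₁: ẑ×o_n = [-1.0455, 0.2973, 0.0000], ω = ẑ
J2: z=[0.0000, 0.0000, 1.0000] o=[0.2034, 0.4568, 0.0000] → [-0.5888, 0.0940, 0.0000, 0.0000, 0.0000, 1.0000]
J3: z=[0.0000, 0.0000, 1.0000] o=[-0.0682, 0.6614, 0.2900] → [-0.3841, 0.3655, 0.0000, 0.0000, 0.0000, 1.0000]
J4: z=[0.2756, 0.9613, 0.0000] o=[0.6432, 0.4574, 0.2900] → [-0.5443, 0.1561, 0.4945, 0.2756, 0.9613, 0.0000]
J5: z=[0.2756, 0.9613, 0.0000] o=[0.2890, 0.5590, -0.3747] → [0.0947, -0.0272, 0.1261, 0.2756, 0.9613, 0.0000]
V = J·q̇ = [0.5627, -0.0257, -0.3324, -0.1315, -0.4585, -0.1840]

0.5627 -0.0257 -0.3324 -0.1315 -0.4585 -0.1840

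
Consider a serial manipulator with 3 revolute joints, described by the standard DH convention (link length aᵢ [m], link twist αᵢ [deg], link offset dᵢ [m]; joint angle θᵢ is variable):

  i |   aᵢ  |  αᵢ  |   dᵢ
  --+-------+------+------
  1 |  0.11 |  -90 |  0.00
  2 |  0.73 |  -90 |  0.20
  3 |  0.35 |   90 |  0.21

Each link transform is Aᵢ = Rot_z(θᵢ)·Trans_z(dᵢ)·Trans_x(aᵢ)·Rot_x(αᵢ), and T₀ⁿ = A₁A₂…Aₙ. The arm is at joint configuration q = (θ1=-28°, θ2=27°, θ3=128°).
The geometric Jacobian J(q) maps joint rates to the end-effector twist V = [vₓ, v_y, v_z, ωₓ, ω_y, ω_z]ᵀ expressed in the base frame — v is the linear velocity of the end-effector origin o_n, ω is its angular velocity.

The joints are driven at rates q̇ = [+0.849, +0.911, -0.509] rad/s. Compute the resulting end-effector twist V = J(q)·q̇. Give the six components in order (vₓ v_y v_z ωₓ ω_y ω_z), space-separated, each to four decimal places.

-0.0341 0.3488 -0.3945 0.6317 0.6959 1.3025

o_n = [0.3821, -0.2890, -0.4207]
J₁: ẑ×o_n = [0.2890, 0.3821, -0.0000], ω = ẑ
J2: z=[0.4695, 0.8829, 0.0000] o=[0.0971, -0.0516, 0.0000] → [-0.3715, 0.1975, -0.3631, 0.4695, 0.8829, 0.0000]
J3: z=[-0.4008, 0.2131, -0.8910] o=[0.7653, -0.1804, -0.3314] → [-0.1158, 0.3056, 0.1252, -0.4008, 0.2131, -0.8910]
V = J·q̇ = [-0.0341, 0.3488, -0.3945, 0.6317, 0.6959, 1.3025]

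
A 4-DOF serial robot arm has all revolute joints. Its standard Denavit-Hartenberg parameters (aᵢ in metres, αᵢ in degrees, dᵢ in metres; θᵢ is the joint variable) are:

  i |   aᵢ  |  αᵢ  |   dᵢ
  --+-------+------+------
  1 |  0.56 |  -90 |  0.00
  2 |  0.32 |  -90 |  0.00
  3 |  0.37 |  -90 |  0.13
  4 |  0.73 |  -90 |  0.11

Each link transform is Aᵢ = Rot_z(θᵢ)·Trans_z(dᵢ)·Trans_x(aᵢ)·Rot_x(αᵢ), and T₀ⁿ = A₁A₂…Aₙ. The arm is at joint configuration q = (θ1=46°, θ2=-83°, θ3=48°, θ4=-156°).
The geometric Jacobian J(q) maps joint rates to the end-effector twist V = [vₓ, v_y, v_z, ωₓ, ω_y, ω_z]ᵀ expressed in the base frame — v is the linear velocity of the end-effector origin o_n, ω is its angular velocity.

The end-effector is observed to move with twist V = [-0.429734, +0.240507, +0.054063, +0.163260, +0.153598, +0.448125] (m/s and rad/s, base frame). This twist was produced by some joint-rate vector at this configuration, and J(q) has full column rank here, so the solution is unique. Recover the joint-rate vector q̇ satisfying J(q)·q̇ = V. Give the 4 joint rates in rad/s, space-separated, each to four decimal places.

0.3970 -0.0810 0.2160 -0.1050

o_n = [0.5810, 0.8132, -0.0127]
J₁: ẑ×o_n = [-0.8132, 0.5810, 0.0000], ω = ẑ
J2: z=[-0.7193, 0.6947, 0.0000] o=[0.3890, 0.4028, 0.0000] → [-0.0088, -0.0092, -0.4286, -0.7193, 0.6947, 0.0000]
J3: z=[0.6895, 0.7140, -0.1219] o=[0.4161, 0.4309, 0.3176] → [-0.1893, 0.2077, 0.1459, 0.6895, 0.7140, -0.1219]
J4: z=[0.4184, -0.5300, -0.7376] o=[0.7245, 0.3544, 0.5475] → [0.6354, 0.3403, 0.1159, 0.4184, -0.5300, -0.7376]
q̇ = J⁺·V = [0.3970, -0.0810, 0.2160, -0.1050]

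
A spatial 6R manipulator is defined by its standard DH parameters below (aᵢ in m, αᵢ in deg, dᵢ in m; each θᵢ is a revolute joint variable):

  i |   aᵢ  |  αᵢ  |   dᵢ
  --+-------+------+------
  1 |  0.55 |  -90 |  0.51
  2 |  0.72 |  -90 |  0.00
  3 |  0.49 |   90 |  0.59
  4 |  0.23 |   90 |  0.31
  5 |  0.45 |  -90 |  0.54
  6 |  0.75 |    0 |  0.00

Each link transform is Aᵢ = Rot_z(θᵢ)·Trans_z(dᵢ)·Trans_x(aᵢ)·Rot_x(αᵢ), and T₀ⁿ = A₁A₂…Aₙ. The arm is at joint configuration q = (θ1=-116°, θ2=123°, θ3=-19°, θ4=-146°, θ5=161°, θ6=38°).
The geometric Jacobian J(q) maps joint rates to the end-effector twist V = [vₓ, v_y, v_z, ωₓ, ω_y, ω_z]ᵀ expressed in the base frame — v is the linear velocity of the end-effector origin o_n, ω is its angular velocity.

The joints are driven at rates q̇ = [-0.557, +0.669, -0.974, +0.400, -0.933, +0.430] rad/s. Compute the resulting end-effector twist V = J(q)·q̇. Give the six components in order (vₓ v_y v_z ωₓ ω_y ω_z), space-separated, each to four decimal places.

1.3570 -1.9932 2.4094 0.3131 -1.3436 -1.9737

o_n = [1.3831, 0.6404, -0.1800]
J₁: ẑ×o_n = [-0.6404, 1.3831, 0.0000], ω = ẑ
J2: z=[0.8988, -0.4384, 0.0000] o=[-0.2411, -0.4943, 0.5100] → [0.3025, 0.6202, 1.7319, 0.8988, -0.4384, 0.0000]
J3: z=[0.3676, 0.7538, 0.5446] o=[-0.0692, -0.1419, -0.0938] → [-0.4910, 0.8227, -0.8072, 0.3676, 0.7538, 0.5446]
J4: z=[0.7721, -0.5739, 0.2730] o=[0.4017, 0.4597, -0.1611] → [-0.0385, 0.2826, 0.7027, 0.7721, -0.5739, 0.2730]
J5: z=[0.0149, 0.4459, 0.8950] o=[0.4949, 0.1238, 0.0047] → [-0.5446, 0.7977, -0.3883, 0.0149, 0.4459, 0.8950]
J6: z=[-0.5232, 0.7662, -0.3730] o=[0.8864, 0.5728, 0.3779] → [-0.4023, -0.4772, -0.4159, -0.5232, 0.7662, -0.3730]
V = J·q̇ = [1.3570, -1.9932, 2.4094, 0.3131, -1.3436, -1.9737]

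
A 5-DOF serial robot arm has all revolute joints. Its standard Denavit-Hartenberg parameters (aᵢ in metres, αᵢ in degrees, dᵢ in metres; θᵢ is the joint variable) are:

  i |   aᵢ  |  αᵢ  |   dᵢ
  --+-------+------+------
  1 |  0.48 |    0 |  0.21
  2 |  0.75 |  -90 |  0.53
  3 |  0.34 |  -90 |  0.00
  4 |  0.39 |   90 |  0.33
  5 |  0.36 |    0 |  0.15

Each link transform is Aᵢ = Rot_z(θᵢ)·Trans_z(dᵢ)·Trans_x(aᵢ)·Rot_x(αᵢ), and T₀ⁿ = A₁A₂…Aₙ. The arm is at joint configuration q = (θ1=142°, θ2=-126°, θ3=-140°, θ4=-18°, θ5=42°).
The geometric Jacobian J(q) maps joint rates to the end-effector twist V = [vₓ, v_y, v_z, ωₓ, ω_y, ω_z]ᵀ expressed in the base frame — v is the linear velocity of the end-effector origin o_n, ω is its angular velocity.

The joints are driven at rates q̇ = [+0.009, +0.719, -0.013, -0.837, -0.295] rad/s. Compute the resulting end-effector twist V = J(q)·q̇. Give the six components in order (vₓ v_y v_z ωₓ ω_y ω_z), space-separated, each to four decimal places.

o_n = [-0.0766, 0.7418, 1.7680]
J₁: ẑ×o_n = [-0.7418, -0.0766, 0.0000], ω = ẑ
J2: z=[0.0000, 0.0000, 1.0000] o=[-0.3782, 0.2955, 0.2100] → [-0.4463, 0.3016, 0.0000, 0.0000, 0.0000, 1.0000]
J3: z=[-0.2756, 0.9613, 0.0000] o=[0.3427, 0.5022, 0.7400] → [0.9882, 0.2834, 0.3370, -0.2756, 0.9613, 0.0000]
J4: z=[0.6179, 0.1772, 0.7660] o=[0.0923, 0.4305, 0.9585] → [-0.0951, -0.6296, 0.2223, 0.6179, 0.1772, 0.7660]
J5: z=[-0.0346, 0.9795, -0.1986] o=[-0.0101, 0.5265, 1.4498] → [0.3545, 0.0242, 0.0577, -0.0346, 0.9795, -0.1986]
V = J·q̇ = [-0.3654, 0.7323, -0.2075, -0.5034, -0.4497, 0.1454]

-0.3654 0.7323 -0.2075 -0.5034 -0.4497 0.1454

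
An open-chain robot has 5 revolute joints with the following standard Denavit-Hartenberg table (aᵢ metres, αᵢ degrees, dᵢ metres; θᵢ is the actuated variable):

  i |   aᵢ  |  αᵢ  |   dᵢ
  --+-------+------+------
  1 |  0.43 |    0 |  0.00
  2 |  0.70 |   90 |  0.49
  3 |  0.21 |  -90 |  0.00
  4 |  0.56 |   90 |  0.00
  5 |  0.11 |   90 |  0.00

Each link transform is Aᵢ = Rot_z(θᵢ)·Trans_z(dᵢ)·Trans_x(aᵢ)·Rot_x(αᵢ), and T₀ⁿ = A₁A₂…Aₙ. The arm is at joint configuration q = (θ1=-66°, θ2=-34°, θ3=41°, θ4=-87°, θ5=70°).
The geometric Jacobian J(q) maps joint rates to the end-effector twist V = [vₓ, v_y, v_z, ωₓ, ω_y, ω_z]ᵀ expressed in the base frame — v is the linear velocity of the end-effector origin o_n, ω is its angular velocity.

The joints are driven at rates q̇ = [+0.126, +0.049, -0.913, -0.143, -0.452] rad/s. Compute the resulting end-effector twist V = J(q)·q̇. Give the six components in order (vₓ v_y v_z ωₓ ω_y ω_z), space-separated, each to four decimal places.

0.0928 -0.2585 -0.1716 0.8470 -0.5905 0.3632

o_n = [-0.5542, -1.0911, 0.7263]
J₁: ẑ×o_n = [1.0911, -0.5542, 0.0000], ω = ẑ
J2: z=[0.0000, 0.0000, 1.0000] o=[0.1749, -0.3928, 0.0000] → [0.6983, -0.7291, 0.0000, 0.0000, 0.0000, 1.0000]
J3: z=[-0.9848, 0.1736, 0.0000] o=[0.0533, -1.0822, 0.4900] → [0.0410, 0.2327, 0.1143, -0.9848, 0.1736, 0.0000]
J4: z=[0.1139, 0.6461, 0.7547] o=[0.0258, -1.2383, 0.6278] → [-0.0474, -0.4490, 0.3915, 0.1139, 0.6461, 0.7547]
J5: z=[0.0793, 0.7513, -0.6552] o=[-0.5288, -1.1629, 0.6470] → [0.1067, 0.0104, 0.0248, 0.0793, 0.7513, -0.6552]
V = J·q̇ = [0.0928, -0.2585, -0.1716, 0.8470, -0.5905, 0.3632]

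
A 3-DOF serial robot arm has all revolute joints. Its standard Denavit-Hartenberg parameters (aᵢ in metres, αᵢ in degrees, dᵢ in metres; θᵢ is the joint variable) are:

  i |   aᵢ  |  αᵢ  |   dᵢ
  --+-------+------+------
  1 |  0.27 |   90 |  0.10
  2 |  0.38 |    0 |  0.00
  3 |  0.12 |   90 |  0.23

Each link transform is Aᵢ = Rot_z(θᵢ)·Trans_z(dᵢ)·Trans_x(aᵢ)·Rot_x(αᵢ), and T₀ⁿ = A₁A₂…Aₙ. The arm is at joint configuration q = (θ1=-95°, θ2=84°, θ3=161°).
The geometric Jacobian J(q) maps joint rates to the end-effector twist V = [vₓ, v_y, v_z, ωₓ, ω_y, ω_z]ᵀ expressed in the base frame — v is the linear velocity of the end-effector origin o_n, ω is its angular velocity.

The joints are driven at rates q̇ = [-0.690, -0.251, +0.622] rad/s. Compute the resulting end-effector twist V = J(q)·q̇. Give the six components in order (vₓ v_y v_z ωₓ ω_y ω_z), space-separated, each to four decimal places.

o_n = [-0.2517, -0.2380, 0.3692]
J₁: ẑ×o_n = [0.2380, -0.2517, 0.0000], ω = ẑ
J2: z=[-0.9962, 0.0872, 0.0000] o=[-0.0235, -0.2690, 0.1000] → [0.0235, 0.2681, -0.0110, -0.9962, 0.0872, 0.0000]
J3: z=[-0.9962, 0.0872, 0.0000] o=[-0.0270, -0.3085, 0.4779] → [-0.0095, -0.1083, -0.0507, -0.9962, 0.0872, 0.0000]
V = J·q̇ = [-0.1760, 0.0390, -0.0288, -0.3696, 0.0323, -0.6900]

-0.1760 0.0390 -0.0288 -0.3696 0.0323 -0.6900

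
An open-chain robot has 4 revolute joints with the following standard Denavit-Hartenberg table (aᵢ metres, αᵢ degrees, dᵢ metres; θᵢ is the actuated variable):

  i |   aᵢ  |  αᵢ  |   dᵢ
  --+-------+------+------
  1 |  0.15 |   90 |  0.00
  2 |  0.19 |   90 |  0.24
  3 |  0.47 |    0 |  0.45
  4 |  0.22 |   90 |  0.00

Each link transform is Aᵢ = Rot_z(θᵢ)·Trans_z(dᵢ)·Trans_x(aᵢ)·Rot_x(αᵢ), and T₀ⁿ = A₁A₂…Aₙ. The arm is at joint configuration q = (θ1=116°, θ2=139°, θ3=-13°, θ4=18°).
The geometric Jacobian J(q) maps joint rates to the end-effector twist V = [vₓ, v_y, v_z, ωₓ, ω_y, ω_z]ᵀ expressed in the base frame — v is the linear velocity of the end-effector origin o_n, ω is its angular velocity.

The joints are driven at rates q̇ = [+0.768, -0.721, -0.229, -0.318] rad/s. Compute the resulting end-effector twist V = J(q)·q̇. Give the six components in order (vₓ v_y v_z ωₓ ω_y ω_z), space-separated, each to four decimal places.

-0.4010 0.6759 0.2500 -0.4907 -0.6386 0.3552

o_n = [0.2296, -0.1208, 0.9085]
J₁: ẑ×o_n = [0.1208, 0.2296, -0.0000], ω = ẑ
J2: z=[0.8988, 0.4384, 0.0000] o=[-0.0658, 0.1348, 0.0000] → [0.3983, -0.8166, -0.3592, 0.8988, 0.4384, 0.0000]
J3: z=[-0.2876, 0.5897, 0.7547] o=[0.2128, 0.1111, 0.1247] → [0.6372, 0.2381, 0.0568, -0.2876, 0.5897, 0.7547]
J4: z=[-0.2876, 0.5897, 0.7547] o=[0.1399, 0.0195, 0.7647] → [0.1906, 0.1091, -0.0126, -0.2876, 0.5897, 0.7547]
V = J·q̇ = [-0.4010, 0.6759, 0.2500, -0.4907, -0.6386, 0.3552]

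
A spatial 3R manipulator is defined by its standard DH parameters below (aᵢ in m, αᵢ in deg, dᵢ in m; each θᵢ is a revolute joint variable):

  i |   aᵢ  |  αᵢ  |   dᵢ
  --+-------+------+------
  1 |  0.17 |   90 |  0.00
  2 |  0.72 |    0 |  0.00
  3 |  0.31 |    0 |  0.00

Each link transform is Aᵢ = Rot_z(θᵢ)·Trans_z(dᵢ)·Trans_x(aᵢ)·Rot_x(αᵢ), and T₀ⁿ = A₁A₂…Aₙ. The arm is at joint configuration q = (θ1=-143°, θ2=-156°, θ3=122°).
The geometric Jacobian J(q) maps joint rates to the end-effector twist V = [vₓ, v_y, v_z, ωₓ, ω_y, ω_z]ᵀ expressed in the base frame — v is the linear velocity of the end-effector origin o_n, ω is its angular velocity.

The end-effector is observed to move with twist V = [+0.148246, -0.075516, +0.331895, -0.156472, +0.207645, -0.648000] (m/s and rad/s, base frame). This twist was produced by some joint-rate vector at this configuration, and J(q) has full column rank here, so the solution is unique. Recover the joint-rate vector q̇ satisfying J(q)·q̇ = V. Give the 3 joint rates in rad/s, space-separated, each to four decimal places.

o_n = [0.1843, 0.1389, -0.4662]
J₁: ẑ×o_n = [-0.1389, 0.1843, 0.0000], ω = ẑ
J2: z=[-0.6018, 0.7986, 0.0000] o=[-0.1358, -0.1023, 0.0000] → [-0.3723, -0.2806, -0.4008, -0.6018, 0.7986, 0.0000]
J3: z=[-0.6018, 0.7986, 0.0000] o=[0.3895, 0.2935, -0.2929] → [-0.1384, -0.1043, 0.2570, -0.6018, 0.7986, 0.0000]
q̇ = J⁺·V = [-0.6480, -0.4030, 0.6630]

-0.6480 -0.4030 0.6630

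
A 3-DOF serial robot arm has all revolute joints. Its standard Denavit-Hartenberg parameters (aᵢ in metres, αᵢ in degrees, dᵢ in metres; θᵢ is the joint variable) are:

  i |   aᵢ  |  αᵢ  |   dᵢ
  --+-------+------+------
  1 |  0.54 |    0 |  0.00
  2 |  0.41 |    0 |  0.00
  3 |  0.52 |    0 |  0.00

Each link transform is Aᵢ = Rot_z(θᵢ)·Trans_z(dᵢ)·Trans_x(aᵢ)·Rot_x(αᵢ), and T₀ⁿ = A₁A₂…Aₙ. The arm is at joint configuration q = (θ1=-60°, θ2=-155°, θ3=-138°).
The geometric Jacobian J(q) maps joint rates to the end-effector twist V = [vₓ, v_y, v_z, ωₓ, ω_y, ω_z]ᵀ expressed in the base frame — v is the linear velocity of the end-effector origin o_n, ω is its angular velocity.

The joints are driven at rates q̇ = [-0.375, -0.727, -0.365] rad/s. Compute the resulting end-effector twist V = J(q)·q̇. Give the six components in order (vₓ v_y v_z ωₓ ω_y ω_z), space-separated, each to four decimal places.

o_n = [0.4503, -0.1691, 0.0000]
J₁: ẑ×o_n = [0.1691, 0.4503, -0.0000], ω = ẑ
J2: z=[0.0000, 0.0000, 1.0000] o=[0.2700, -0.4677, 0.0000] → [-0.2985, 0.1803, 0.0000, 0.0000, 0.0000, 1.0000]
J3: z=[0.0000, 0.0000, 1.0000] o=[-0.0659, -0.2325, 0.0000] → [-0.0634, 0.5161, 0.0000, 0.0000, 0.0000, 1.0000]
V = J·q̇ = [0.1767, -0.4883, 0.0000, 0.0000, 0.0000, -1.4670]

0.1767 -0.4883 0.0000 0.0000 0.0000 -1.4670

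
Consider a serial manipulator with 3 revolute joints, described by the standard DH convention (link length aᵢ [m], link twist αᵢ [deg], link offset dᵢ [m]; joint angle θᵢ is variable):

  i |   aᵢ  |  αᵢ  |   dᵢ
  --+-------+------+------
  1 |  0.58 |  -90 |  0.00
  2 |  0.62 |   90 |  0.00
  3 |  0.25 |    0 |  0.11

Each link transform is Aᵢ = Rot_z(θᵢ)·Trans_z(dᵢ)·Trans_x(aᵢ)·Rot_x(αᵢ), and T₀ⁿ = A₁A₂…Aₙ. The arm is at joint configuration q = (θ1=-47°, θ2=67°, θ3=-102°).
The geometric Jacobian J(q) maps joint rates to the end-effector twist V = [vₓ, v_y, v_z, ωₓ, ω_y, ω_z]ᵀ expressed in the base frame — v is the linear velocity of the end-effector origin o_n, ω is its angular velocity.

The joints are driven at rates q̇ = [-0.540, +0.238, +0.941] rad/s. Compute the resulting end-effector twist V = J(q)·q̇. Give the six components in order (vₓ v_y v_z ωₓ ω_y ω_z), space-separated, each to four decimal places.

-0.4991 -0.2516 -0.2887 0.7648 -0.4712 -0.1723

o_n = [0.4371, -0.8273, -0.4799]
J₁: ẑ×o_n = [0.8273, 0.4371, -0.0000], ω = ẑ
J2: z=[0.7314, 0.6820, 0.0000] o=[0.3956, -0.4242, 0.0000] → [-0.3273, 0.3510, -0.3232, 0.7314, 0.6820, 0.0000]
J3: z=[0.6278, -0.6732, 0.3907] o=[0.5608, -0.6014, -0.5707] → [0.0271, -0.1053, -0.2251, 0.6278, -0.6732, 0.3907]
V = J·q̇ = [-0.4991, -0.2516, -0.2887, 0.7648, -0.4712, -0.1723]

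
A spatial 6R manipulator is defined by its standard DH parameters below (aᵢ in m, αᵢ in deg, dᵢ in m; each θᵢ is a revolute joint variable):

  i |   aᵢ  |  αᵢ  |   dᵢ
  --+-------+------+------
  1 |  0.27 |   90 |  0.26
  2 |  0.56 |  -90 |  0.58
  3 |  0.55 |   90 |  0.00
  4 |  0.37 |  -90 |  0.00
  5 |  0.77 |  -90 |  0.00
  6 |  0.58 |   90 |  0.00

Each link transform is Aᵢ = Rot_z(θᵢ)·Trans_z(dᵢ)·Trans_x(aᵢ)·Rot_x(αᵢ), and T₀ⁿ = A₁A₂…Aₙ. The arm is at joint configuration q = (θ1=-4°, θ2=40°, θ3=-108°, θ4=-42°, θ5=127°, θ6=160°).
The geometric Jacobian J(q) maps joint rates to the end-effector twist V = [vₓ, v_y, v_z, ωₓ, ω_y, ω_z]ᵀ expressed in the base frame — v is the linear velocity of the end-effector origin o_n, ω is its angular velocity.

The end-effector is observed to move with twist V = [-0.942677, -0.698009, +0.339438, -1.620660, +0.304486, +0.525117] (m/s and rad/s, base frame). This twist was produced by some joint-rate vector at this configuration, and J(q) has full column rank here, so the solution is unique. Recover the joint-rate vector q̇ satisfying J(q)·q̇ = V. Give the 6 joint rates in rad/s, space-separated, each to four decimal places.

-0.6530 -0.1160 0.8120 -0.0340 0.9050 0.8810

o_n = [0.7998, -1.2570, 0.3791]
J₁: ẑ×o_n = [1.2570, 0.7998, -0.0000], ω = ẑ
J2: z=[-0.0698, -0.9976, 0.0000] o=[0.2693, -0.0188, 0.2600] → [-0.1188, 0.0083, 0.6155, -0.0698, -0.9976, 0.0000]
J3: z=[-0.6412, 0.0448, 0.7660] o=[0.6568, -0.6273, 0.6200] → [0.4716, -0.0449, 0.3974, -0.6412, 0.0448, 0.7660]
J4: z=[-0.7052, 0.3591, -0.6113] o=[0.4905, -1.1401, 0.5107] → [-0.1188, -0.2819, -0.0286, -0.7052, 0.3591, -0.6113]
J5: z=[-0.6789, -0.5905, 0.4364] o=[0.5660, -1.4075, 0.2664] → [-0.1322, 0.1785, 0.0359, -0.6789, -0.5905, 0.4364]
J6: z=[-0.5875, 0.7933, 0.1594] o=[0.9051, -1.2934, 0.9483] → [-0.4574, -0.3512, 0.0622, -0.5875, 0.7933, 0.1594]
q̇ = J⁺·V = [-0.6530, -0.1160, 0.8120, -0.0340, 0.9050, 0.8810]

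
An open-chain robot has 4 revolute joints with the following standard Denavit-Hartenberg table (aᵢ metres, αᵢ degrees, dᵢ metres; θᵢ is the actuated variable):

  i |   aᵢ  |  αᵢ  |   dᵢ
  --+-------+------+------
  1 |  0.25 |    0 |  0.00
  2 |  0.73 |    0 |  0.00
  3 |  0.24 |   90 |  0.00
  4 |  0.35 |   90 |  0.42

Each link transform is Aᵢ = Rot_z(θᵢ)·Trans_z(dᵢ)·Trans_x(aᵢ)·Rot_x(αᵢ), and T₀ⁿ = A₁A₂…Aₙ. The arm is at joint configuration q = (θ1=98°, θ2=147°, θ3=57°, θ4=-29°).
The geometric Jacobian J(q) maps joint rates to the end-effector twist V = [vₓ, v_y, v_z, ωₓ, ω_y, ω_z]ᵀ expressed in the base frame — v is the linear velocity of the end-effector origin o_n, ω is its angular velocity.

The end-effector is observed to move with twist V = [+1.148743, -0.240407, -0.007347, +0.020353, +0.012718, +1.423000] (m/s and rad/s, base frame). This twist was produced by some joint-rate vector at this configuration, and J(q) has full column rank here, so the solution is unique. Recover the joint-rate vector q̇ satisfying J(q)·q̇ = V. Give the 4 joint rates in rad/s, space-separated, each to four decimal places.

o_n = [-0.4101, -1.0997, -0.1697]
J₁: ẑ×o_n = [1.0997, -0.4101, 0.0000], ω = ẑ
J2: z=[0.0000, 0.0000, 1.0000] o=[-0.0348, 0.2476, 0.0000] → [1.3473, -0.3753, 0.0000, 0.0000, 0.0000, 1.0000]
J3: z=[0.0000, 0.0000, 1.0000] o=[-0.3433, -0.4140, 0.0000] → [0.6857, -0.0668, 0.0000, 0.0000, 0.0000, 1.0000]
J4: z=[-0.8480, -0.5299, 0.0000] o=[-0.2161, -0.6176, 0.0000] → [0.0899, -0.1439, 0.3061, -0.8480, -0.5299, 0.0000]
q̇ = J⁺·V = [0.4470, -0.0150, 0.9910, -0.0240]

0.4470 -0.0150 0.9910 -0.0240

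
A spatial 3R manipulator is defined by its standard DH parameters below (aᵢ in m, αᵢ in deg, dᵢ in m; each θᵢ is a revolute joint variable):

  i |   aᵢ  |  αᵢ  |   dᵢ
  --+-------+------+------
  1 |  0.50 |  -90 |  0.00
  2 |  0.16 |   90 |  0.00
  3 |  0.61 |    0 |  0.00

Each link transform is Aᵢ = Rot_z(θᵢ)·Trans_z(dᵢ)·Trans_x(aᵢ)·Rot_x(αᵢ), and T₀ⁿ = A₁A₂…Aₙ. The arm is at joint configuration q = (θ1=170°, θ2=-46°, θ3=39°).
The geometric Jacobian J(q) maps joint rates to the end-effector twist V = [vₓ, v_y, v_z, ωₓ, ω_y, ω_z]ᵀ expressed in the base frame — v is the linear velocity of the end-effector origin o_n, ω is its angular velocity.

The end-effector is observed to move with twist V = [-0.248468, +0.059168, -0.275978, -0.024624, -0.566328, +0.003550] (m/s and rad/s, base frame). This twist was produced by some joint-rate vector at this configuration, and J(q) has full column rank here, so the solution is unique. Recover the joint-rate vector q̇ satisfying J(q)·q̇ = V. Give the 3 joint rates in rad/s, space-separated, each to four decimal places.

o_n = [-0.9928, -0.2147, 0.4561]
J₁: ẑ×o_n = [0.2147, -0.9928, 0.0000], ω = ẑ
J2: z=[-0.1736, -0.9848, 0.0000] o=[-0.4924, 0.0868, 0.0000] → [-0.4492, 0.0792, -0.4405, -0.1736, -0.9848, 0.0000]
J3: z=[0.7084, -0.1249, 0.6947] o=[-0.6019, 0.1061, 0.1151] → [0.1803, -0.5132, -0.2761, 0.7084, -0.1249, 0.6947]
q̇ = J⁺·V = [-0.0680, 0.5620, 0.1030]

-0.0680 0.5620 0.1030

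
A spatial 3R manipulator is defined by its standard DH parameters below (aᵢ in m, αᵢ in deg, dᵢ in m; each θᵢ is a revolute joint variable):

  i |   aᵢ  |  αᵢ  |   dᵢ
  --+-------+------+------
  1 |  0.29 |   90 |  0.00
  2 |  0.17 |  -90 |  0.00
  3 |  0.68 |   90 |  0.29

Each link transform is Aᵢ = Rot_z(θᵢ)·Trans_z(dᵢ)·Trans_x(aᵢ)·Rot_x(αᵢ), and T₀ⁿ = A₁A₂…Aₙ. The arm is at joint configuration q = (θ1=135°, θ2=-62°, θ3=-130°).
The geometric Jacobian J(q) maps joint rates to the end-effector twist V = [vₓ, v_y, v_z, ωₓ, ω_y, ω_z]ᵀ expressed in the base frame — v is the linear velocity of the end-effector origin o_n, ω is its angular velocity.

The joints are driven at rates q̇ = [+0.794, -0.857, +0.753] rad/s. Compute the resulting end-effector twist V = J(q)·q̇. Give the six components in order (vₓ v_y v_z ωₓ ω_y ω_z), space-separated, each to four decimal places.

o_n = [0.0709, 0.6658, 0.3720]
J₁: ẑ×o_n = [-0.6658, 0.0709, 0.0000], ω = ẑ
J2: z=[0.7071, 0.7071, 0.0000] o=[-0.2051, 0.2051, 0.0000] → [0.2630, -0.2630, 0.1307, 0.7071, 0.7071, 0.0000]
J3: z=[-0.6243, 0.6243, 0.4695] o=[-0.2615, 0.2615, -0.1501] → [0.1361, 0.4820, -0.4599, -0.6243, 0.6243, 0.4695]
V = J·q̇ = [-0.6515, 0.6446, -0.4583, -1.0761, -0.1359, 1.1475]

-0.6515 0.6446 -0.4583 -1.0761 -0.1359 1.1475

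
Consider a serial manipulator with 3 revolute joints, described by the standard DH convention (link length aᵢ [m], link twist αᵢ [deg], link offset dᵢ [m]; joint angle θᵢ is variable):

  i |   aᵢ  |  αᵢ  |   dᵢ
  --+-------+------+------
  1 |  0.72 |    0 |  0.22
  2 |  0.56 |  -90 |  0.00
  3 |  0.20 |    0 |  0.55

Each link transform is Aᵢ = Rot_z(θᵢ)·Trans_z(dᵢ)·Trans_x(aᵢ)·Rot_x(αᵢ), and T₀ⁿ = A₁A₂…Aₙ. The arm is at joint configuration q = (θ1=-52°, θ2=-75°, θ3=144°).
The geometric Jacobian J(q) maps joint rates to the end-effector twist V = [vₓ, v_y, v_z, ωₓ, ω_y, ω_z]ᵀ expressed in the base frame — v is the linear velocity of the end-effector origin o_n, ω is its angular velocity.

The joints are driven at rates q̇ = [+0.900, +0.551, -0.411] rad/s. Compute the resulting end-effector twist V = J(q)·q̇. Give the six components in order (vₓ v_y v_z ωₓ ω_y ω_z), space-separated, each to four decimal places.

1.4233 0.6500 -0.0665 -0.3282 0.2473 1.4510

o_n = [0.6429, -1.2164, 0.1024]
J₁: ẑ×o_n = [1.2164, 0.6429, -0.0000], ω = ẑ
J2: z=[0.0000, 0.0000, 1.0000] o=[0.4433, -0.5674, 0.2200] → [0.6490, 0.1996, -0.0000, 0.0000, 0.0000, 1.0000]
J3: z=[0.7986, -0.6018, 0.0000] o=[0.1063, -1.0146, 0.2200] → [0.0707, 0.0939, 0.1618, 0.7986, -0.6018, 0.0000]
V = J·q̇ = [1.4233, 0.6500, -0.0665, -0.3282, 0.2473, 1.4510]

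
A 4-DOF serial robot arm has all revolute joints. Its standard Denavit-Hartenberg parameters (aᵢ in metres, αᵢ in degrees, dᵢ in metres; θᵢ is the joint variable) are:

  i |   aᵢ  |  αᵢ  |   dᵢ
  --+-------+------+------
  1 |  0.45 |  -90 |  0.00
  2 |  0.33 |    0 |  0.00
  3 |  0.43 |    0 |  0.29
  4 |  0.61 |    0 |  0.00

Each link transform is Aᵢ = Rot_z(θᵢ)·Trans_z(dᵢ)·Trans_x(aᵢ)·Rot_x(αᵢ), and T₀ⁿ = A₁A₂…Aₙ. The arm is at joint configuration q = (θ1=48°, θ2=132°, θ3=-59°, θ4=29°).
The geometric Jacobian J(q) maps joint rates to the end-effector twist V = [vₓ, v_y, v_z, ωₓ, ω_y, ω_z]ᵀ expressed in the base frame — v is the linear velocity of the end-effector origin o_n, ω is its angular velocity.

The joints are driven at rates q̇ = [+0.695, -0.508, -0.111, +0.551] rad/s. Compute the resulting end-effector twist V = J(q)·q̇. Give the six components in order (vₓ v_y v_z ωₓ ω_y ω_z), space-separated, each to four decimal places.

0.0282 0.2682 -0.0430 0.0505 -0.0455 0.6950

o_n = [-0.0629, 0.3635, -1.2531]
J₁: ẑ×o_n = [-0.3635, -0.0629, 0.0000], ω = ẑ
J2: z=[-0.7431, 0.6691, 0.0000] o=[0.3011, 0.3344, 0.0000] → [-0.8385, -0.9312, 0.2219, -0.7431, 0.6691, 0.0000]
J3: z=[-0.7431, 0.6691, 0.0000] o=[0.1534, 0.1703, -0.2452] → [-0.6744, -0.7490, 0.0011, -0.7431, 0.6691, 0.0000]
J4: z=[-0.7431, 0.6691, 0.0000] o=[0.0220, 0.4578, -0.6564] → [-0.3993, -0.4434, 0.1268, -0.7431, 0.6691, 0.0000]
V = J·q̇ = [0.0282, 0.2682, -0.0430, 0.0505, -0.0455, 0.6950]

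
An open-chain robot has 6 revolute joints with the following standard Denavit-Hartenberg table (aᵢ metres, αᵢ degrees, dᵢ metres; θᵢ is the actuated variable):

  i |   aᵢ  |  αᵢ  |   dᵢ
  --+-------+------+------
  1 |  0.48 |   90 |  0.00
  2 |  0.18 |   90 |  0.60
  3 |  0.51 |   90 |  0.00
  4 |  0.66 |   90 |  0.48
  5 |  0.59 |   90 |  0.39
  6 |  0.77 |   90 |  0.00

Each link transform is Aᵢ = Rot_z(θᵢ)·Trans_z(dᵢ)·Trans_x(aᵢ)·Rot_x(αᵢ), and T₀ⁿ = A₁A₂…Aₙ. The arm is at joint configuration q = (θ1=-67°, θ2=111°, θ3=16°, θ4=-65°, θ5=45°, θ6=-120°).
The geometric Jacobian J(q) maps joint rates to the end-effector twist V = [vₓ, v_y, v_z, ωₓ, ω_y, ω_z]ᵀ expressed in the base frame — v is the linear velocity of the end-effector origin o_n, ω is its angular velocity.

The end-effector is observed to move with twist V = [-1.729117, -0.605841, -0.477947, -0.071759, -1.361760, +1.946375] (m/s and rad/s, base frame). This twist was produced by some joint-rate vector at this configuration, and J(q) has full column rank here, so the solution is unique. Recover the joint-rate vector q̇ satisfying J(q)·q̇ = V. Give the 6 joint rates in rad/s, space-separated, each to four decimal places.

o_n = [-0.5121, 0.4316, 1.0975]
J₁: ẑ×o_n = [-0.4316, -0.5121, 0.0000], ω = ẑ
J2: z=[-0.9205, -0.3907, 0.0000] o=[0.1876, -0.4418, 0.0000] → [-0.4288, 1.0102, -1.0774, -0.9205, -0.3907, 0.0000]
J3: z=[0.3648, -0.8594, 0.3584] o=[-0.3900, -0.6169, 0.1680] → [-1.1745, -0.3828, 0.2775, 0.3648, -0.8594, 0.3584]
J4: z=[0.8462, 0.4665, 0.2573] o=[-0.5880, -0.5101, 0.6257] → [-0.0222, -0.3797, 0.7615, 0.8462, 0.4665, 0.2573]
J5: z=[0.1978, 0.1734, -0.9648] o=[-0.5083, 0.2863, 0.7852] → [0.1944, -0.0581, 0.0294, 0.1978, 0.1734, -0.9648]
J6: z=[-0.9482, 0.2834, -0.1434] o=[-0.2845, 0.9104, 0.5390] → [0.0896, 0.5622, 0.5185, -0.9482, 0.2834, -0.1434]
q̇ = J⁺·V = [0.8490, 0.1310, 0.9520, -0.5260, -0.8740, -0.3370]

0.8490 0.1310 0.9520 -0.5260 -0.8740 -0.3370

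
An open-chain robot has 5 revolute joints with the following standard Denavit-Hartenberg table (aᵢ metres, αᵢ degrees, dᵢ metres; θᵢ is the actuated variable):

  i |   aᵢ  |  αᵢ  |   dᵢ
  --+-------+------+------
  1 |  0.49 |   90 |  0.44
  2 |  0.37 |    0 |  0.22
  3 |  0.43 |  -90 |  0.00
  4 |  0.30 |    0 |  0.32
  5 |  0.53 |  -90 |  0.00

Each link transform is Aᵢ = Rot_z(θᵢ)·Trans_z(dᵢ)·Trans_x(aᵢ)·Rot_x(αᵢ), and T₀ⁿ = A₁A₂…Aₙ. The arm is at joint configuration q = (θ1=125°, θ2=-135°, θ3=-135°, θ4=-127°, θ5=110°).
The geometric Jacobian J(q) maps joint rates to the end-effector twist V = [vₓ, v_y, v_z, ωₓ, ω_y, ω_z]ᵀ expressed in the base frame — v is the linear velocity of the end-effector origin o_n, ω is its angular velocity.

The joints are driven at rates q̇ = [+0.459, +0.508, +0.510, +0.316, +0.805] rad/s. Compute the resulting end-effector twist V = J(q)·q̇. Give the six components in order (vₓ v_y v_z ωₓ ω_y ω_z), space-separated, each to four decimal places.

o_n = [0.5560, 0.2774, 0.9347]
J₁: ẑ×o_n = [-0.2774, 0.5560, 0.0000], ω = ẑ
J2: z=[0.8192, 0.5736, 0.0000] o=[-0.2811, 0.4014, 0.4400] → [0.2837, -0.4052, -0.5816, 0.8192, 0.5736, 0.0000]
J3: z=[0.8192, 0.5736, 0.0000] o=[0.0492, 0.3133, 0.1784] → [0.4338, -0.6195, -0.3200, 0.8192, 0.5736, 0.0000]
J4: z=[0.5736, -0.8192, -0.0000] o=[0.0492, 0.3133, 0.6084] → [-0.2673, -0.1872, 0.3945, 0.5736, -0.8192, -0.0000]
J5: z=[0.5736, -0.8192, -0.0000] o=[0.4290, 0.1886, 0.4278] → [-0.4152, -0.2907, 0.1550, 0.5736, -0.8192, -0.0000]
V = J·q̇ = [-0.1807, -0.5598, -0.2093, 1.4769, -0.3344, 0.4590]

-0.1807 -0.5598 -0.2093 1.4769 -0.3344 0.4590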